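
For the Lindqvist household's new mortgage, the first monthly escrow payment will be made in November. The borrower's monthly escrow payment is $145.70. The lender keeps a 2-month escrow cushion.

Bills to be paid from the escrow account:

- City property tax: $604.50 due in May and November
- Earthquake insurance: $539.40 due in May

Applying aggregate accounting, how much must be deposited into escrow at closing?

$1,019.90

Cushion = 2 × $145.70 = $291.40
Trial balance (start $0, +$145.70 each month, − disbursements):
  Nov: +$145.70 − $604.50 → -$458.80
  Dec: +$145.70 → -$313.10
  Jan: +$145.70 → -$167.40
  Feb: +$145.70 → -$21.70
  Mar: +$145.70 → $124.00
  Apr: +$145.70 → $269.70
  May: +$145.70 − $1,143.90 → -$728.50
  Jun: +$145.70 → -$582.80
  Jul: +$145.70 → -$437.10
  Aug: +$145.70 → -$291.40
  Sep: +$145.70 → -$145.70
  Oct: +$145.70 → $0.00
Lowest trial balance = -$728.50 (May)
Initial deposit = cushion − low point = $291.40 − (-$728.50) = $1,019.90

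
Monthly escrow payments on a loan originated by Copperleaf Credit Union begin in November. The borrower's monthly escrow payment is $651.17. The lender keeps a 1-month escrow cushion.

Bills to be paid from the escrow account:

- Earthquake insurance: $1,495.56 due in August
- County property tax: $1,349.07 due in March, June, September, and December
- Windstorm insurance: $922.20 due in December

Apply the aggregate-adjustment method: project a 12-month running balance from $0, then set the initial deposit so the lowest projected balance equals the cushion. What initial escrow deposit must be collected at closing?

$1,620.10

Cushion = 1 × $651.17 = $651.17
Trial balance (start $0, +$651.17 each month, − disbursements):
  Nov: +$651.17 → $651.17
  Dec: +$651.17 − $2,271.27 → -$968.93
  Jan: +$651.17 → -$317.76
  Feb: +$651.17 → $333.41
  Mar: +$651.17 − $1,349.07 → -$364.49
  Apr: +$651.17 → $286.68
  May: +$651.17 → $937.85
  Jun: +$651.17 − $1,349.07 → $239.95
  Jul: +$651.17 → $891.12
  Aug: +$651.17 − $1,495.56 → $46.73
  Sep: +$651.17 − $1,349.07 → -$651.17
  Oct: +$651.17 → $0.00
Lowest trial balance = -$968.93 (Dec)
Initial deposit = cushion − low point = $651.17 − (-$968.93) = $1,620.10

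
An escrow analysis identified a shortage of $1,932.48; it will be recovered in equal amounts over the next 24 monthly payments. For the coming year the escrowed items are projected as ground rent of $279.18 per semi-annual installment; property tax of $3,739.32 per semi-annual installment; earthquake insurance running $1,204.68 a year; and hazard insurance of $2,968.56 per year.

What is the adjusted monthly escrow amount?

Ground rent: $279.18 × 2 = $558.36 per year
Property tax: $3,739.32 × 2 = $7,478.64 per year
Earthquake insurance: $1,204.68 per year
Hazard insurance: $2,968.56 per year
Combined annual = $558.36 + $7,478.64 + $1,204.68 + $2,968.56 = $12,210.24
Base monthly escrow = $12,210.24 ÷ 12 = $1,017.52
Monthly shortage recovery: $1,932.48 / 24 = $80.52
Adjusted monthly = $1,017.52 + $80.52 = $1,098.04

$1,098.04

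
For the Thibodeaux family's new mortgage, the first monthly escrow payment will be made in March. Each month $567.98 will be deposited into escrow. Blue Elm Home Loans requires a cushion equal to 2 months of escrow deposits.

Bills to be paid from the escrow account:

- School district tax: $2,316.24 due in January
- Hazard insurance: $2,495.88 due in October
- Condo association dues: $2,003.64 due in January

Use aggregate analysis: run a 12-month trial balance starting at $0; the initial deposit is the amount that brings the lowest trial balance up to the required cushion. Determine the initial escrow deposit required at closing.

Cushion = 2 × $567.98 = $1,135.96
Trial balance (start $0, +$567.98 each month, − disbursements):
  Mar: +$567.98 → $567.98
  Apr: +$567.98 → $1,135.96
  May: +$567.98 → $1,703.94
  Jun: +$567.98 → $2,271.92
  Jul: +$567.98 → $2,839.90
  Aug: +$567.98 → $3,407.88
  Sep: +$567.98 → $3,975.86
  Oct: +$567.98 − $2,495.88 → $2,047.96
  Nov: +$567.98 → $2,615.94
  Dec: +$567.98 → $3,183.92
  Jan: +$567.98 − $4,319.88 → -$567.98
  Feb: +$567.98 → $0.00
Lowest trial balance = -$567.98 (Jan)
Initial deposit = cushion − low point = $1,135.96 − (-$567.98) = $1,703.94

$1,703.94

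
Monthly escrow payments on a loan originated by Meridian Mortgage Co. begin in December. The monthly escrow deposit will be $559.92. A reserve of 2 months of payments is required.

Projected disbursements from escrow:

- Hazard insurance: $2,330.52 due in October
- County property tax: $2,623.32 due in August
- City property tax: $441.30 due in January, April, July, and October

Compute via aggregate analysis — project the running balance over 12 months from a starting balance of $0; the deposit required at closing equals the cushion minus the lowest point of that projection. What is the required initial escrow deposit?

$1,679.76

Cushion = 2 × $559.92 = $1,119.84
Trial balance (start $0, +$559.92 each month, − disbursements):
  Dec: +$559.92 → $559.92
  Jan: +$559.92 − $441.30 → $678.54
  Feb: +$559.92 → $1,238.46
  Mar: +$559.92 → $1,798.38
  Apr: +$559.92 − $441.30 → $1,917.00
  May: +$559.92 → $2,476.92
  Jun: +$559.92 → $3,036.84
  Jul: +$559.92 − $441.30 → $3,155.46
  Aug: +$559.92 − $2,623.32 → $1,092.06
  Sep: +$559.92 → $1,651.98
  Oct: +$559.92 − $2,771.82 → -$559.92
  Nov: +$559.92 → $0.00
Lowest trial balance = -$559.92 (Oct)
Initial deposit = cushion − low point = $1,119.84 − (-$559.92) = $1,679.76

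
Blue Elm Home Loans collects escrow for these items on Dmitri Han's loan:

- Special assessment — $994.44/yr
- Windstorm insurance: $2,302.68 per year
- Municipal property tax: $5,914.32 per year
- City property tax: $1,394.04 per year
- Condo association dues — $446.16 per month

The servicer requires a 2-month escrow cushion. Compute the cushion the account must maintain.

Special assessment: $994.44
Windstorm insurance: $2,302.68
Municipal property tax: $5,914.32
City property tax: $1,394.04
Condo association dues: $446.16 × 12 = $5,353.92
Yearly total = $15,959.40
Monthly = $15,959.40 ÷ 12 = $1,329.95
Cushion = 2 × $1,329.95 = $2,659.90

$2,659.90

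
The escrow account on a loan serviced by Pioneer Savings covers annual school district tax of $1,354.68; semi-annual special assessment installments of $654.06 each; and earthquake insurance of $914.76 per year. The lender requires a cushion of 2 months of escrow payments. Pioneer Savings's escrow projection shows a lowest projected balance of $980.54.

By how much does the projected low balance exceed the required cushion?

School district tax — $1,354.68 annually
Special assessment — $654.06 × 2 = $1,308.12 annually
Earthquake insurance — $914.76 annually
Combined annual = $3,577.56
Monthly = $3,577.56 / 12 = $298.13
Cushion = 2 × $298.13 = $596.26
Surplus = $980.54 − $596.26 = $384.28

$384.28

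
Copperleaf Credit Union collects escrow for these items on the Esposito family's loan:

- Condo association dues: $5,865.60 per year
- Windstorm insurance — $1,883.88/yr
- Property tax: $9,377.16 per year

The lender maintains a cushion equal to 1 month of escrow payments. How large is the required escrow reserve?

$1,427.22

Condo association dues: $5,865.60
Windstorm insurance: $1,883.88
Property tax: $9,377.16
Total annual escrow = $5,865.60 + $1,883.88 + $9,377.16 = $17,126.64
Per month = $17,126.64 ÷ 12 = $1,427.22
Required cushion = 1 × $1,427.22 = $1,427.22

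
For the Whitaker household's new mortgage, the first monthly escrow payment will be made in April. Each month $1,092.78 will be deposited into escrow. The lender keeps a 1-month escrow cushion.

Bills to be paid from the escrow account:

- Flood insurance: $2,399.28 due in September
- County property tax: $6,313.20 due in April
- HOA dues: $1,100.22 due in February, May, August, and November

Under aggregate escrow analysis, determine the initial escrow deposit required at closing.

$6,320.64

Cushion = 1 × $1,092.78 = $1,092.78
Trial balance (start $0, +$1,092.78 each month, − disbursements):
  Apr: +$1,092.78 − $6,313.20 → -$5,220.42
  May: +$1,092.78 − $1,100.22 → -$5,227.86
  Jun: +$1,092.78 → -$4,135.08
  Jul: +$1,092.78 → -$3,042.30
  Aug: +$1,092.78 − $1,100.22 → -$3,049.74
  Sep: +$1,092.78 − $2,399.28 → -$4,356.24
  Oct: +$1,092.78 → -$3,263.46
  Nov: +$1,092.78 − $1,100.22 → -$3,270.90
  Dec: +$1,092.78 → -$2,178.12
  Jan: +$1,092.78 → -$1,085.34
  Feb: +$1,092.78 − $1,100.22 → -$1,092.78
  Mar: +$1,092.78 → $0.00
Lowest trial balance = -$5,227.86 (May)
Initial deposit = cushion − low point = $1,092.78 − (-$5,227.86) = $6,320.64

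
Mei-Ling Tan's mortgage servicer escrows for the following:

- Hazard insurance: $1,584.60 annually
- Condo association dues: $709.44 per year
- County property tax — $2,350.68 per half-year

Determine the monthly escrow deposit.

Hazard insurance = $1,584.60
Condo association dues = $709.44
County property tax = $2,350.68 × 2 = $4,701.36
Total annual escrow = $1,584.60 + $709.44 + $4,701.36 = $6,995.40
Per month = $6,995.40 / 12 = $582.95

$582.95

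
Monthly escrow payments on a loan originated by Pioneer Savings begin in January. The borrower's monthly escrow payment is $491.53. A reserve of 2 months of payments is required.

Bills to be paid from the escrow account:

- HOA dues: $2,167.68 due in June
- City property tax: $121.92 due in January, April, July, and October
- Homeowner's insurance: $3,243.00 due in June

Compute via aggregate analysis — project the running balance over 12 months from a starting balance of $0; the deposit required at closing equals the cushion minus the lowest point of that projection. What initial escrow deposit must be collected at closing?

$3,688.40

Cushion = 2 × $491.53 = $983.06
Trial balance (start $0, +$491.53 each month, − disbursements):
  Jan: +$491.53 − $121.92 → $369.61
  Feb: +$491.53 → $861.14
  Mar: +$491.53 → $1,352.67
  Apr: +$491.53 − $121.92 → $1,722.28
  May: +$491.53 → $2,213.81
  Jun: +$491.53 − $5,410.68 → -$2,705.34
  Jul: +$491.53 − $121.92 → -$2,335.73
  Aug: +$491.53 → -$1,844.20
  Sep: +$491.53 → -$1,352.67
  Oct: +$491.53 − $121.92 → -$983.06
  Nov: +$491.53 → -$491.53
  Dec: +$491.53 → $0.00
Lowest trial balance = -$2,705.34 (Jun)
Initial deposit = cushion − low point = $983.06 − (-$2,705.34) = $3,688.40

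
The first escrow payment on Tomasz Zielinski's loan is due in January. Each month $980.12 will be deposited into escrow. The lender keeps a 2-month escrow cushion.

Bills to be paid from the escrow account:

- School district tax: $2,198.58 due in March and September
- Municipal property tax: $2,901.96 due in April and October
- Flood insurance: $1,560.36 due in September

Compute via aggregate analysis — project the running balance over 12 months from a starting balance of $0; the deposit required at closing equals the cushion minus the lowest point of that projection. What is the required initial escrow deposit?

$3,920.48

Cushion = 2 × $980.12 = $1,960.24
Trial balance (start $0, +$980.12 each month, − disbursements):
  Jan: +$980.12 → $980.12
  Feb: +$980.12 → $1,960.24
  Mar: +$980.12 − $2,198.58 → $741.78
  Apr: +$980.12 − $2,901.96 → -$1,180.06
  May: +$980.12 → -$199.94
  Jun: +$980.12 → $780.18
  Jul: +$980.12 → $1,760.30
  Aug: +$980.12 → $2,740.42
  Sep: +$980.12 − $3,758.94 → -$38.40
  Oct: +$980.12 − $2,901.96 → -$1,960.24
  Nov: +$980.12 → -$980.12
  Dec: +$980.12 → $0.00
Lowest trial balance = -$1,960.24 (Oct)
Initial deposit = cushion − low point = $1,960.24 − (-$1,960.24) = $3,920.48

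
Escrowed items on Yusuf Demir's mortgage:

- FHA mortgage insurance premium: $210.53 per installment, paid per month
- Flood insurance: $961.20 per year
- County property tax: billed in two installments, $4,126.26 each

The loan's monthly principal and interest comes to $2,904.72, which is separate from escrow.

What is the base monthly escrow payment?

$978.34

FHA mortgage insurance premium: $210.53 × 12 = $2,526.36 per year
Flood insurance: $961.20 per year
County property tax: $4,126.26 × 2 = $8,252.52 per year
Total per year = $2,526.36 + $961.20 + $8,252.52 = $11,740.08
Monthly = $11,740.08 ÷ 12 = $978.34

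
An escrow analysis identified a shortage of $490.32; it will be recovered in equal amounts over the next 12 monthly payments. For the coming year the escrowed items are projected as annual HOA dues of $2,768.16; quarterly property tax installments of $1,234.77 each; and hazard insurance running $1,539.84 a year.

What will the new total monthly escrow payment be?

$811.45

HOA dues = $2,768.16 per year
Property tax = $1,234.77 × 4 = $4,939.08 per year
Hazard insurance = $1,539.84 per year
Total per year = $9,247.08
Per month = $9,247.08 ÷ 12 = $770.59
Shortage spread = $490.32 / 12 = $40.86/mo
Adjusted monthly = $770.59 + $40.86 = $811.45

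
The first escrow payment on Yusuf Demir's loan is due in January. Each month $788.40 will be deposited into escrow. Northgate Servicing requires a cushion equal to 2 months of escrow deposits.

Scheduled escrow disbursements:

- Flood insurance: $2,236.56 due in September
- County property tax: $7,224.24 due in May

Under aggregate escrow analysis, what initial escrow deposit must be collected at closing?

$4,859.04

Cushion = 2 × $788.40 = $1,576.80
Trial balance (start $0, +$788.40 each month, − disbursements):
  Jan: +$788.40 → $788.40
  Feb: +$788.40 → $1,576.80
  Mar: +$788.40 → $2,365.20
  Apr: +$788.40 → $3,153.60
  May: +$788.40 − $7,224.24 → -$3,282.24
  Jun: +$788.40 → -$2,493.84
  Jul: +$788.40 → -$1,705.44
  Aug: +$788.40 → -$917.04
  Sep: +$788.40 − $2,236.56 → -$2,365.20
  Oct: +$788.40 → -$1,576.80
  Nov: +$788.40 → -$788.40
  Dec: +$788.40 → $0.00
Lowest trial balance = -$3,282.24 (May)
Initial deposit = cushion − low point = $1,576.80 − (-$3,282.24) = $4,859.04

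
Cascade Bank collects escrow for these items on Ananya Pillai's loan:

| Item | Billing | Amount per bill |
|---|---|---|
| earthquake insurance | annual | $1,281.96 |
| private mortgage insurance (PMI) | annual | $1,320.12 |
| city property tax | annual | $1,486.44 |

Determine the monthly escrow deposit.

Earthquake insurance: $1,281.96 annually
Private mortgage insurance (PMI): $1,320.12 annually
City property tax: $1,486.44 annually
Total annual escrow = $1,281.96 + $1,320.12 + $1,486.44 = $4,088.52
Monthly = $4,088.52 / 12 = $340.71

$340.71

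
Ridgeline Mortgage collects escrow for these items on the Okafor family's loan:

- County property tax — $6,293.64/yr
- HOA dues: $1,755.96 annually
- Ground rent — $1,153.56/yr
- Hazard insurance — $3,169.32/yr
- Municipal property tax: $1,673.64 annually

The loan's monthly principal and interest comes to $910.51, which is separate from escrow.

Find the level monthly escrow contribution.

$1,170.51

County property tax = $6,293.64 per year
HOA dues = $1,755.96 per year
Ground rent = $1,153.56 per year
Hazard insurance = $3,169.32 per year
Municipal property tax = $1,673.64 per year
Annual escrow total = $6,293.64 + $1,755.96 + $1,153.56 + $3,169.32 + $1,673.64 = $14,046.12
Per month = $14,046.12 ÷ 12 = $1,170.51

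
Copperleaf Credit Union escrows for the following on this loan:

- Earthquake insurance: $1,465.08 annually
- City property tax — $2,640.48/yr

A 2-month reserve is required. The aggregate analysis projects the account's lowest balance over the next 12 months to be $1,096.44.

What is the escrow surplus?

Earthquake insurance = $1,465.08/yr
City property tax = $2,640.48/yr
Total per year = $1,465.08 + $2,640.48 = $4,105.56
Monthly = $4,105.56 ÷ 12 = $342.13
Cushion = 2 × $342.13 = $684.26
Surplus = $1,096.44 − $684.26 = $412.18

$412.18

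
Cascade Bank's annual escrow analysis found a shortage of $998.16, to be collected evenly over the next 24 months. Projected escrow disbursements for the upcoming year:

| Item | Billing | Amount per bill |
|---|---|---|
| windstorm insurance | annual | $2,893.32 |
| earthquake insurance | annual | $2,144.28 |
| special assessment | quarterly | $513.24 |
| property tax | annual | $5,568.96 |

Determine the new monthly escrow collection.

Windstorm insurance: $2,893.32
Earthquake insurance: $2,144.28
Special assessment: $513.24 × 4 = $2,052.96
Property tax: $5,568.96
Combined annual = $12,659.52
Monthly = $12,659.52 / 12 = $1,054.96
Monthly shortage recovery: $998.16 ÷ 24 = $41.59
Adjusted monthly = $1,054.96 + $41.59 = $1,096.55

$1,096.55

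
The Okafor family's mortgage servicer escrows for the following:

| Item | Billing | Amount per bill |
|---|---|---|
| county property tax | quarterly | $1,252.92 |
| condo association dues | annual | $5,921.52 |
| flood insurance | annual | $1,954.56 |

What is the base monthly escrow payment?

County property tax: $1,252.92 × 4 = $5,011.68 per year
Condo association dues: $5,921.52 per year
Flood insurance: $1,954.56 per year
Combined annual = $5,011.68 + $5,921.52 + $1,954.56 = $12,887.76
Base monthly escrow = $12,887.76 / 12 = $1,073.98

$1,073.98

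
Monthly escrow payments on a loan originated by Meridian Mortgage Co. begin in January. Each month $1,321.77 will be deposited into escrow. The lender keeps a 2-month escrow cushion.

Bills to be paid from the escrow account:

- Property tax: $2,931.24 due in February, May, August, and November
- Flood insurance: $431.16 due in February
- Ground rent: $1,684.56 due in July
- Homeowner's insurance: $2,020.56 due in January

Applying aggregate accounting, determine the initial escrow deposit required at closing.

$5,382.96

Cushion = 2 × $1,321.77 = $2,643.54
Trial balance (start $0, +$1,321.77 each month, − disbursements):
  Jan: +$1,321.77 − $2,020.56 → -$698.79
  Feb: +$1,321.77 − $3,362.40 → -$2,739.42
  Mar: +$1,321.77 → -$1,417.65
  Apr: +$1,321.77 → -$95.88
  May: +$1,321.77 − $2,931.24 → -$1,705.35
  Jun: +$1,321.77 → -$383.58
  Jul: +$1,321.77 − $1,684.56 → -$746.37
  Aug: +$1,321.77 − $2,931.24 → -$2,355.84
  Sep: +$1,321.77 → -$1,034.07
  Oct: +$1,321.77 → $287.70
  Nov: +$1,321.77 − $2,931.24 → -$1,321.77
  Dec: +$1,321.77 → $0.00
Lowest trial balance = -$2,739.42 (Feb)
Initial deposit = cushion − low point = $2,643.54 − (-$2,739.42) = $5,382.96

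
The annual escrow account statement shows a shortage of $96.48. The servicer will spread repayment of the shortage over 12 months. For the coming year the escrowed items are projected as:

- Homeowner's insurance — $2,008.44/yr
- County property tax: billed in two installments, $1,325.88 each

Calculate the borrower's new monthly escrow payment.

$396.39

Homeowner's insurance — $2,008.44
County property tax — $1,325.88 × 2 = $2,651.76
Yearly total = $2,008.44 + $2,651.76 = $4,660.20
Monthly escrow = $4,660.20 ÷ 12 = $388.35
Shortage per month = $96.48 / 12 = $8.04
Adjusted monthly = $388.35 + $8.04 = $396.39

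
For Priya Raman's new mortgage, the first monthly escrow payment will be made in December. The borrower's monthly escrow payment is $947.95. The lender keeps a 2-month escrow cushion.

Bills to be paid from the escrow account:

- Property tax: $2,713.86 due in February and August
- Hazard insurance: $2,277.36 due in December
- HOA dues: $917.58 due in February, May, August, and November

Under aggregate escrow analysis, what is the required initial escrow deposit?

$4,960.85

Cushion = 2 × $947.95 = $1,895.90
Trial balance (start $0, +$947.95 each month, − disbursements):
  Dec: +$947.95 − $2,277.36 → -$1,329.41
  Jan: +$947.95 → -$381.46
  Feb: +$947.95 − $3,631.44 → -$3,064.95
  Mar: +$947.95 → -$2,117.00
  Apr: +$947.95 → -$1,169.05
  May: +$947.95 − $917.58 → -$1,138.68
  Jun: +$947.95 → -$190.73
  Jul: +$947.95 → $757.22
  Aug: +$947.95 − $3,631.44 → -$1,926.27
  Sep: +$947.95 → -$978.32
  Oct: +$947.95 → -$30.37
  Nov: +$947.95 − $917.58 → $0.00
Lowest trial balance = -$3,064.95 (Feb)
Initial deposit = cushion − low point = $1,895.90 − (-$3,064.95) = $4,960.85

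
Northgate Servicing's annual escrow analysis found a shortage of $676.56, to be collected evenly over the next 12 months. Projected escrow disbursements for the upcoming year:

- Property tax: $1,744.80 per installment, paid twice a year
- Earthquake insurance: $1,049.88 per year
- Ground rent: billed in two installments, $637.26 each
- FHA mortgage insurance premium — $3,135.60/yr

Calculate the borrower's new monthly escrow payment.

$802.18

Property tax: $1,744.80 × 2 = $3,489.60
Earthquake insurance: $1,049.88
Ground rent: $637.26 × 2 = $1,274.52
FHA mortgage insurance premium: $3,135.60
Total annual escrow = $3,489.60 + $1,049.88 + $1,274.52 + $3,135.60 = $8,949.60
Per month = $8,949.60 ÷ 12 = $745.80
Monthly shortage recovery: $676.56 ÷ 12 = $56.38
New monthly escrow = $745.80 + $56.38 = $802.18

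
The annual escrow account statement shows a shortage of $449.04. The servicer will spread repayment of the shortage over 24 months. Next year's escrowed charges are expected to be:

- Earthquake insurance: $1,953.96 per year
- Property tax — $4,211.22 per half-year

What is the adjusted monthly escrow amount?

Earthquake insurance = $1,953.96/yr
Property tax = $4,211.22 × 2 = $8,422.44/yr
Combined annual = $1,953.96 + $8,422.44 = $10,376.40
Monthly = $10,376.40 / 12 = $864.70
Shortage spread = $449.04 ÷ 24 = $18.71/mo
New monthly escrow = $864.70 + $18.71 = $883.41

$883.41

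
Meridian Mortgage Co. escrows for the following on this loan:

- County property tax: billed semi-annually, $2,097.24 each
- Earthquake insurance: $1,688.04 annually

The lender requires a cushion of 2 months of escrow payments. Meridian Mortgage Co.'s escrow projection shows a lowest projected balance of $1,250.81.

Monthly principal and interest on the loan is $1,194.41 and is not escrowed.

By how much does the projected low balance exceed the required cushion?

$270.39

County property tax — $2,097.24 × 2 = $4,194.48/yr
Earthquake insurance — $1,688.04/yr
Total per year = $5,882.52
Monthly escrow = $5,882.52 / 12 = $490.21
Required reserve = 2 × $490.21 = $980.42
Excess over cushion: $1,250.81 − $980.42 = $270.39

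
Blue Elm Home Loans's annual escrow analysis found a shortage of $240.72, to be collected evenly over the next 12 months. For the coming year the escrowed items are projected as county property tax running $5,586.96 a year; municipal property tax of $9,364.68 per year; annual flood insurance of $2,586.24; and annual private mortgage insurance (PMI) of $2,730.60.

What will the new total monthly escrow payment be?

$1,709.10

County property tax — $5,586.96 annually
Municipal property tax — $9,364.68 annually
Flood insurance — $2,586.24 annually
Private mortgage insurance (PMI) — $2,730.60 annually
Annual escrow total = $5,586.96 + $9,364.68 + $2,586.24 + $2,730.60 = $20,268.48
Base monthly escrow = $20,268.48 / 12 = $1,689.04
Shortage spread = $240.72 ÷ 12 = $20.06/mo
New monthly escrow = $1,689.04 + $20.06 = $1,709.10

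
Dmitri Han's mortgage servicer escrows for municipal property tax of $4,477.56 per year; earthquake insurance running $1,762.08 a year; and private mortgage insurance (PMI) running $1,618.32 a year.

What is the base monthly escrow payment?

Municipal property tax — $4,477.56 annually
Earthquake insurance — $1,762.08 annually
Private mortgage insurance (PMI) — $1,618.32 annually
Yearly total = $7,857.96
Monthly escrow = $7,857.96 ÷ 12 = $654.83

$654.83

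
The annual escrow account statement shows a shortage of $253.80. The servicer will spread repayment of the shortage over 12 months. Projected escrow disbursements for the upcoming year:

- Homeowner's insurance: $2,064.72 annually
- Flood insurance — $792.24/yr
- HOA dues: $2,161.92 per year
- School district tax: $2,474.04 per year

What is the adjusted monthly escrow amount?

$645.56

Homeowner's insurance: $2,064.72 per year
Flood insurance: $792.24 per year
HOA dues: $2,161.92 per year
School district tax: $2,474.04 per year
Yearly total = $2,064.72 + $792.24 + $2,161.92 + $2,474.04 = $7,492.92
Base monthly escrow = $7,492.92 ÷ 12 = $624.41
Shortage per month = $253.80 / 12 = $21.15
Adjusted monthly = $624.41 + $21.15 = $645.56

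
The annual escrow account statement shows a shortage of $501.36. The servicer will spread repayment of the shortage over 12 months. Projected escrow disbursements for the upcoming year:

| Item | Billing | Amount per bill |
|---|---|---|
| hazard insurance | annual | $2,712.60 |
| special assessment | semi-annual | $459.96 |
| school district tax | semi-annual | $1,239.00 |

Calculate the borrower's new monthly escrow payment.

Hazard insurance = $2,712.60/yr
Special assessment = $459.96 × 2 = $919.92/yr
School district tax = $1,239.00 × 2 = $2,478.00/yr
Yearly total = $2,712.60 + $919.92 + $2,478.00 = $6,110.52
Monthly = $6,110.52 ÷ 12 = $509.21
Shortage per month = $501.36 ÷ 12 = $41.78
New monthly escrow = $509.21 + $41.78 = $550.99

$550.99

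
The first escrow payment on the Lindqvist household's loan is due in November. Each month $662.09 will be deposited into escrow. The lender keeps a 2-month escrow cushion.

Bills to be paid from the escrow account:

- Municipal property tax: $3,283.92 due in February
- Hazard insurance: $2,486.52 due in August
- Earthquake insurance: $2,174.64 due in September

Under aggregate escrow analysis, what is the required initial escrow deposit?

$1,986.27

Cushion = 2 × $662.09 = $1,324.18
Trial balance (start $0, +$662.09 each month, − disbursements):
  Nov: +$662.09 → $662.09
  Dec: +$662.09 → $1,324.18
  Jan: +$662.09 → $1,986.27
  Feb: +$662.09 − $3,283.92 → -$635.56
  Mar: +$662.09 → $26.53
  Apr: +$662.09 → $688.62
  May: +$662.09 → $1,350.71
  Jun: +$662.09 → $2,012.80
  Jul: +$662.09 → $2,674.89
  Aug: +$662.09 − $2,486.52 → $850.46
  Sep: +$662.09 − $2,174.64 → -$662.09
  Oct: +$662.09 → $0.00
Lowest trial balance = -$662.09 (Sep)
Initial deposit = cushion − low point = $1,324.18 − (-$662.09) = $1,986.27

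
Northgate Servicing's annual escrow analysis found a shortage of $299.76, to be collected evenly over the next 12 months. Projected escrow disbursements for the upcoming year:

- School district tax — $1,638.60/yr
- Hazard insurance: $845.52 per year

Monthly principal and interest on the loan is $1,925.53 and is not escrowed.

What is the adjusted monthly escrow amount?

School district tax: $1,638.60
Hazard insurance: $845.52
Annual escrow total = $1,638.60 + $845.52 = $2,484.12
Base monthly escrow = $2,484.12 ÷ 12 = $207.01
Shortage spread = $299.76 ÷ 12 = $24.98/mo
New monthly escrow = $207.01 + $24.98 = $231.99

$231.99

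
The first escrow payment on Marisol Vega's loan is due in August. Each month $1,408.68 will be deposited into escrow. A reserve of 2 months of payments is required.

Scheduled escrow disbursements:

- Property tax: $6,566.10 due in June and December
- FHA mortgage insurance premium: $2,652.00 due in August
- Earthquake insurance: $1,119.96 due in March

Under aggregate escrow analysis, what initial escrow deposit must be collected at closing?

$4,992.06

Cushion = 2 × $1,408.68 = $2,817.36
Trial balance (start $0, +$1,408.68 each month, − disbursements):
  Aug: +$1,408.68 − $2,652.00 → -$1,243.32
  Sep: +$1,408.68 → $165.36
  Oct: +$1,408.68 → $1,574.04
  Nov: +$1,408.68 → $2,982.72
  Dec: +$1,408.68 − $6,566.10 → -$2,174.70
  Jan: +$1,408.68 → -$766.02
  Feb: +$1,408.68 → $642.66
  Mar: +$1,408.68 − $1,119.96 → $931.38
  Apr: +$1,408.68 → $2,340.06
  May: +$1,408.68 → $3,748.74
  Jun: +$1,408.68 − $6,566.10 → -$1,408.68
  Jul: +$1,408.68 → $0.00
Lowest trial balance = -$2,174.70 (Dec)
Initial deposit = cushion − low point = $2,817.36 − (-$2,174.70) = $4,992.06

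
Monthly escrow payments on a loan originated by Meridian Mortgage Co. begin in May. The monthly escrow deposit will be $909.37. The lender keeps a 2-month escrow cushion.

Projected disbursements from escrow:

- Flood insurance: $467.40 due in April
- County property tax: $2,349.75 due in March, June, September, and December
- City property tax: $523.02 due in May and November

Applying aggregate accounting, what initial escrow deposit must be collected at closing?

Cushion = 2 × $909.37 = $1,818.74
Trial balance (start $0, +$909.37 each month, − disbursements):
  May: +$909.37 − $523.02 → $386.35
  Jun: +$909.37 − $2,349.75 → -$1,054.03
  Jul: +$909.37 → -$144.66
  Aug: +$909.37 → $764.71
  Sep: +$909.37 − $2,349.75 → -$675.67
  Oct: +$909.37 → $233.70
  Nov: +$909.37 − $523.02 → $620.05
  Dec: +$909.37 − $2,349.75 → -$820.33
  Jan: +$909.37 → $89.04
  Feb: +$909.37 → $998.41
  Mar: +$909.37 − $2,349.75 → -$441.97
  Apr: +$909.37 − $467.40 → $0.00
Lowest trial balance = -$1,054.03 (Jun)
Initial deposit = cushion − low point = $1,818.74 − (-$1,054.03) = $2,872.77

$2,872.77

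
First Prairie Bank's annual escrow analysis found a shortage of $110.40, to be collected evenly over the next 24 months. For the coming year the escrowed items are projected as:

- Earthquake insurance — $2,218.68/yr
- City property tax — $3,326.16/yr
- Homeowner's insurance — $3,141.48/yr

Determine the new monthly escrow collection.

Earthquake insurance = $2,218.68 per year
City property tax = $3,326.16 per year
Homeowner's insurance = $3,141.48 per year
Annual escrow total = $8,686.32
Per month = $8,686.32 / 12 = $723.86
Monthly shortage recovery: $110.40 / 24 = $4.60
Adjusted monthly = $723.86 + $4.60 = $728.46

$728.46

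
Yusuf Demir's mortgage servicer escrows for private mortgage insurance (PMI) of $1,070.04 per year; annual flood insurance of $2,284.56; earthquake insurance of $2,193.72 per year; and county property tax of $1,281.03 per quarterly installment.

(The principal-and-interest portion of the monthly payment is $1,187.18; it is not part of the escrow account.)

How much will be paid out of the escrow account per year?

Private mortgage insurance (PMI) — $1,070.04/yr
Flood insurance — $2,284.56/yr
Earthquake insurance — $2,193.72/yr
County property tax — $1,281.03 × 4 = $5,124.12/yr
Total annual escrow = $1,070.04 + $2,284.56 + $2,193.72 + $5,124.12 = $10,672.44

$10,672.44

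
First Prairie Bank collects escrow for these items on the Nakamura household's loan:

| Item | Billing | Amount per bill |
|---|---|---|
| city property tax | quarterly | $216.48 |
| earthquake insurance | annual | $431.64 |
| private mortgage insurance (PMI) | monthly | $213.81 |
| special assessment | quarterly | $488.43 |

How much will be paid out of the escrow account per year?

City property tax = $216.48 × 4 = $865.92 per year
Earthquake insurance = $431.64 per year
Private mortgage insurance (PMI) = $213.81 × 12 = $2,565.72 per year
Special assessment = $488.43 × 4 = $1,953.72 per year
Total per year = $865.92 + $431.64 + $2,565.72 + $1,953.72 = $5,817.00

$5,817.00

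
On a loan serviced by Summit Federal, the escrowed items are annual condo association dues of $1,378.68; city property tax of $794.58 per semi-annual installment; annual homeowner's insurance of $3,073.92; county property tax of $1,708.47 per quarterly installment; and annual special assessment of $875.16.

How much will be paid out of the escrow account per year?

Condo association dues — $1,378.68 per year
City property tax — $794.58 × 2 = $1,589.16 per year
Homeowner's insurance — $3,073.92 per year
County property tax — $1,708.47 × 4 = $6,833.88 per year
Special assessment — $875.16 per year
Annual escrow total = $1,378.68 + $1,589.16 + $3,073.92 + $6,833.88 + $875.16 = $13,750.80

$13,750.80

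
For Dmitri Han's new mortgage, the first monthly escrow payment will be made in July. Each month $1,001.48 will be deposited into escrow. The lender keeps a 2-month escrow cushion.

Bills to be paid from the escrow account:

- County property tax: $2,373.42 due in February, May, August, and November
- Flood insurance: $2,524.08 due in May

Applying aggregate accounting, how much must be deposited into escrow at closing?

Cushion = 2 × $1,001.48 = $2,002.96
Trial balance (start $0, +$1,001.48 each month, − disbursements):
  Jul: +$1,001.48 → $1,001.48
  Aug: +$1,001.48 − $2,373.42 → -$370.46
  Sep: +$1,001.48 → $631.02
  Oct: +$1,001.48 → $1,632.50
  Nov: +$1,001.48 − $2,373.42 → $260.56
  Dec: +$1,001.48 → $1,262.04
  Jan: +$1,001.48 → $2,263.52
  Feb: +$1,001.48 − $2,373.42 → $891.58
  Mar: +$1,001.48 → $1,893.06
  Apr: +$1,001.48 → $2,894.54
  May: +$1,001.48 − $4,897.50 → -$1,001.48
  Jun: +$1,001.48 → $0.00
Lowest trial balance = -$1,001.48 (May)
Initial deposit = cushion − low point = $2,002.96 − (-$1,001.48) = $3,004.44

$3,004.44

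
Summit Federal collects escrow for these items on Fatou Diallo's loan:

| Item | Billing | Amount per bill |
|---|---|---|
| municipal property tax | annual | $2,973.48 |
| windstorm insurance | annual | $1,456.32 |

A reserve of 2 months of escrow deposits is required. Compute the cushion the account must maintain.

Municipal property tax = $2,973.48 per year
Windstorm insurance = $1,456.32 per year
Annual escrow total = $2,973.48 + $1,456.32 = $4,429.80
Monthly = $4,429.80 ÷ 12 = $369.15
Required cushion = 2 × $369.15 = $738.30

$738.30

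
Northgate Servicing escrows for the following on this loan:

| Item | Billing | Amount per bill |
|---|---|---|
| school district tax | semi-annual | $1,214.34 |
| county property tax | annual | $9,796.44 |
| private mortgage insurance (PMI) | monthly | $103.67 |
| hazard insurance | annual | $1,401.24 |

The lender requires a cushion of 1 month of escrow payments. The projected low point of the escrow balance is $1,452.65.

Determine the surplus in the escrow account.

$213.45

School district tax — $1,214.34 × 2 = $2,428.68 per year
County property tax — $9,796.44 per year
Private mortgage insurance (PMI) — $103.67 × 12 = $1,244.04 per year
Hazard insurance — $1,401.24 per year
Annual escrow total = $2,428.68 + $9,796.44 + $1,244.04 + $1,401.24 = $14,870.40
Monthly = $14,870.40 / 12 = $1,239.20
Required cushion = 1 × $1,239.20 = $1,239.20
Excess over cushion: $1,452.65 − $1,239.20 = $213.45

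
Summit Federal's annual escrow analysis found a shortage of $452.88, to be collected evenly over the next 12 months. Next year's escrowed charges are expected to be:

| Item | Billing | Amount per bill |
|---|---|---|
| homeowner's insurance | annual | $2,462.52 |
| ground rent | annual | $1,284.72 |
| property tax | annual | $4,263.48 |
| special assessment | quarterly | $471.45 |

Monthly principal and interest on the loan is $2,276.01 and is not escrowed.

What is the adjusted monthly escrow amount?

$862.45

Homeowner's insurance — $2,462.52 annually
Ground rent — $1,284.72 annually
Property tax — $4,263.48 annually
Special assessment — $471.45 × 4 = $1,885.80 annually
Total per year = $2,462.52 + $1,284.72 + $4,263.48 + $1,885.80 = $9,896.52
Monthly escrow = $9,896.52 ÷ 12 = $824.71
Shortage spread = $452.88 / 12 = $37.74/mo
New monthly escrow = $824.71 + $37.74 = $862.45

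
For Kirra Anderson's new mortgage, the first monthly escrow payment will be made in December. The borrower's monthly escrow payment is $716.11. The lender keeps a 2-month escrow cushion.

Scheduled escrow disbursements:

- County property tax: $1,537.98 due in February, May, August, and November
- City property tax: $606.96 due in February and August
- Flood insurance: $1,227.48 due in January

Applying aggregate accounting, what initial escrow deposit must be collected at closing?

Cushion = 2 × $716.11 = $1,432.22
Trial balance (start $0, +$716.11 each month, − disbursements):
  Dec: +$716.11 → $716.11
  Jan: +$716.11 − $1,227.48 → $204.74
  Feb: +$716.11 − $2,144.94 → -$1,224.09
  Mar: +$716.11 → -$507.98
  Apr: +$716.11 → $208.13
  May: +$716.11 − $1,537.98 → -$613.74
  Jun: +$716.11 → $102.37
  Jul: +$716.11 → $818.48
  Aug: +$716.11 − $2,144.94 → -$610.35
  Sep: +$716.11 → $105.76
  Oct: +$716.11 → $821.87
  Nov: +$716.11 − $1,537.98 → $0.00
Lowest trial balance = -$1,224.09 (Feb)
Initial deposit = cushion − low point = $1,432.22 − (-$1,224.09) = $2,656.31

$2,656.31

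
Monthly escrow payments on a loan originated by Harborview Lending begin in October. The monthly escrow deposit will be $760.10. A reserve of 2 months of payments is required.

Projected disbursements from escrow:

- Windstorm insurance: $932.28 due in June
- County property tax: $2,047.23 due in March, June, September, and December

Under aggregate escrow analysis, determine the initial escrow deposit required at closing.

Cushion = 2 × $760.10 = $1,520.20
Trial balance (start $0, +$760.10 each month, − disbursements):
  Oct: +$760.10 → $760.10
  Nov: +$760.10 → $1,520.20
  Dec: +$760.10 − $2,047.23 → $233.07
  Jan: +$760.10 → $993.17
  Feb: +$760.10 → $1,753.27
  Mar: +$760.10 − $2,047.23 → $466.14
  Apr: +$760.10 → $1,226.24
  May: +$760.10 → $1,986.34
  Jun: +$760.10 − $2,979.51 → -$233.07
  Jul: +$760.10 → $527.03
  Aug: +$760.10 → $1,287.13
  Sep: +$760.10 − $2,047.23 → $0.00
Lowest trial balance = -$233.07 (Jun)
Initial deposit = cushion − low point = $1,520.20 − (-$233.07) = $1,753.27

$1,753.27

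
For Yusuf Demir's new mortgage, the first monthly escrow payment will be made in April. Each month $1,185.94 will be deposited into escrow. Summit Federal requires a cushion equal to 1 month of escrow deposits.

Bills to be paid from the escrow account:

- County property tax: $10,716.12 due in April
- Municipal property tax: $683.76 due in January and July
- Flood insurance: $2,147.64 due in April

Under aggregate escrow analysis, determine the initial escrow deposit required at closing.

Cushion = 1 × $1,185.94 = $1,185.94
Trial balance (start $0, +$1,185.94 each month, − disbursements):
  Apr: +$1,185.94 − $12,863.76 → -$11,677.82
  May: +$1,185.94 → -$10,491.88
  Jun: +$1,185.94 → -$9,305.94
  Jul: +$1,185.94 − $683.76 → -$8,803.76
  Aug: +$1,185.94 → -$7,617.82
  Sep: +$1,185.94 → -$6,431.88
  Oct: +$1,185.94 → -$5,245.94
  Nov: +$1,185.94 → -$4,060.00
  Dec: +$1,185.94 → -$2,874.06
  Jan: +$1,185.94 − $683.76 → -$2,371.88
  Feb: +$1,185.94 → -$1,185.94
  Mar: +$1,185.94 → $0.00
Lowest trial balance = -$11,677.82 (Apr)
Initial deposit = cushion − low point = $1,185.94 − (-$11,677.82) = $12,863.76

$12,863.76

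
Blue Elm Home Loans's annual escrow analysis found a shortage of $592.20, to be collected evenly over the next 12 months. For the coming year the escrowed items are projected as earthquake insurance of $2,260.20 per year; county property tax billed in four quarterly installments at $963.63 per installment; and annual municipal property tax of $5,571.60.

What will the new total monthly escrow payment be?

$1,023.21

Earthquake insurance = $2,260.20 per year
County property tax = $963.63 × 4 = $3,854.52 per year
Municipal property tax = $5,571.60 per year
Total per year = $11,686.32
Monthly escrow = $11,686.32 ÷ 12 = $973.86
Shortage per month = $592.20 ÷ 12 = $49.35
New monthly escrow = $973.86 + $49.35 = $1,023.21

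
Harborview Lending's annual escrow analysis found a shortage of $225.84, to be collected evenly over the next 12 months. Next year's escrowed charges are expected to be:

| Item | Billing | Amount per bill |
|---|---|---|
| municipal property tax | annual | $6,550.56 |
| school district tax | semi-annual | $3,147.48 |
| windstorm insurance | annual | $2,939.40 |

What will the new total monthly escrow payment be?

$1,334.23

Municipal property tax: $6,550.56
School district tax: $3,147.48 × 2 = $6,294.96
Windstorm insurance: $2,939.40
Total per year = $15,784.92
Monthly escrow = $15,784.92 ÷ 12 = $1,315.41
Monthly shortage recovery: $225.84 / 12 = $18.82
New monthly escrow = $1,315.41 + $18.82 = $1,334.23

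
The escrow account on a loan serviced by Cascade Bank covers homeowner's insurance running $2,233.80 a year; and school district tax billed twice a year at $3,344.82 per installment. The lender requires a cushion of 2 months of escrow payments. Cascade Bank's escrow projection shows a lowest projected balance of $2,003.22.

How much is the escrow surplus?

$515.98

Homeowner's insurance — $2,233.80 per year
School district tax — $3,344.82 × 2 = $6,689.64 per year
Total per year = $2,233.80 + $6,689.64 = $8,923.44
Per month = $8,923.44 / 12 = $743.62
Cushion = 2 × $743.62 = $1,487.24
Excess over cushion: $2,003.22 − $1,487.24 = $515.98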